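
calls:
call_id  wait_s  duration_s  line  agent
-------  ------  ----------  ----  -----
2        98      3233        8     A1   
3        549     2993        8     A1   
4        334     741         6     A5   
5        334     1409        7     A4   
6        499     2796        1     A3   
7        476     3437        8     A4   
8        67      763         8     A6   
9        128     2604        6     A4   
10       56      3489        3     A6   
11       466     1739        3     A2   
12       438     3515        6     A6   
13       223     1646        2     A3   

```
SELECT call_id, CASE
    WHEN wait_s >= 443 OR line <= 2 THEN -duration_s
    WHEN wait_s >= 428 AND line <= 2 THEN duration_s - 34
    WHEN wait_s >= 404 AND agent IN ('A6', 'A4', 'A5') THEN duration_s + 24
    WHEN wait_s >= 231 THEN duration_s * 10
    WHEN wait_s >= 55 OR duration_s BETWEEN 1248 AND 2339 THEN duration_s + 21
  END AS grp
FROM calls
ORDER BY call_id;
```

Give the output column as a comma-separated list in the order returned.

3254, -2993, 7410, 14090, -2796, -3437, 784, 2625, 3510, -1739, 3539, -1646

call_id=2: wait_s >= 55 OR duration_s BETWEEN 1248 AND 2339 → 3254
call_id=3: wait_s >= 443 OR line <= 2 → -2993
call_id=4: wait_s >= 231 → 7410
call_id=5: wait_s >= 231 → 14090
call_id=6: wait_s >= 443 OR line <= 2 → -2796
call_id=7: wait_s >= 443 OR line <= 2 → -3437
call_id=8: wait_s >= 55 OR duration_s BETWEEN 1248 AND 2339 → 784
call_id=9: wait_s >= 55 OR duration_s BETWEEN 1248 AND 2339 → 2625
call_id=10: wait_s >= 55 OR duration_s BETWEEN 1248 AND 2339 → 3510
call_id=11: wait_s >= 443 OR line <= 2 → -1739
call_id=12: wait_s >= 404 AND agent IN ('A6', 'A4', 'A5') → 3539
call_id=13: wait_s >= 443 OR line <= 2 → -1646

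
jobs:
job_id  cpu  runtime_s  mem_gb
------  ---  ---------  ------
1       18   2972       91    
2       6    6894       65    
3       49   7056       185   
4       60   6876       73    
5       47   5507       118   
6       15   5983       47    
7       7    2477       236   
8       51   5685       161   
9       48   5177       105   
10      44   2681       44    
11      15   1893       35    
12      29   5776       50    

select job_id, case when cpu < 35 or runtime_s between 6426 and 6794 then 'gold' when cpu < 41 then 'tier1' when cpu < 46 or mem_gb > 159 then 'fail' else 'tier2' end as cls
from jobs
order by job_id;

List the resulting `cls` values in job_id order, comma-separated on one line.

job_id=1: cpu < 35 or runtime_s between 6426 and 6794 → gold
job_id=2: cpu < 35 or runtime_s between 6426 and 6794 → gold
job_id=3: cpu < 46 or mem_gb > 159 → fail
job_id=4: ELSE → tier2
job_id=5: ELSE → tier2
job_id=6: cpu < 35 or runtime_s between 6426 and 6794 → gold
job_id=7: cpu < 35 or runtime_s between 6426 and 6794 → gold
job_id=8: cpu < 46 or mem_gb > 159 → fail
job_id=9: ELSE → tier2
job_id=10: cpu < 46 or mem_gb > 159 → fail
job_id=11: cpu < 35 or runtime_s between 6426 and 6794 → gold
job_id=12: cpu < 35 or runtime_s between 6426 and 6794 → gold

gold, gold, fail, tier2, tier2, gold, gold, fail, tier2, fail, gold, gold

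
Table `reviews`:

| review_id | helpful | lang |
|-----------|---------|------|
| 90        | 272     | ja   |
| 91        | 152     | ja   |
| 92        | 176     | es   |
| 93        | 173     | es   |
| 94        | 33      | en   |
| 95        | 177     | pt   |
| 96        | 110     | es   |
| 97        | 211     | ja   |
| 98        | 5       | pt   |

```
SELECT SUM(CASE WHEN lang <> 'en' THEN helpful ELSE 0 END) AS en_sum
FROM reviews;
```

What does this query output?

1276

review_id=90: ✓ → 272
review_id=91: ✓ → 152
review_id=92: ✓ → 176
review_id=93: ✓ → 173
review_id=94: ✗
review_id=95: ✓ → 177
review_id=96: ✓ → 110
review_id=97: ✓ → 211
review_id=98: ✓ → 5
en_sum = 272 + 152 + 176 + 173 + 177 + 110 + 211 + 5 = 1276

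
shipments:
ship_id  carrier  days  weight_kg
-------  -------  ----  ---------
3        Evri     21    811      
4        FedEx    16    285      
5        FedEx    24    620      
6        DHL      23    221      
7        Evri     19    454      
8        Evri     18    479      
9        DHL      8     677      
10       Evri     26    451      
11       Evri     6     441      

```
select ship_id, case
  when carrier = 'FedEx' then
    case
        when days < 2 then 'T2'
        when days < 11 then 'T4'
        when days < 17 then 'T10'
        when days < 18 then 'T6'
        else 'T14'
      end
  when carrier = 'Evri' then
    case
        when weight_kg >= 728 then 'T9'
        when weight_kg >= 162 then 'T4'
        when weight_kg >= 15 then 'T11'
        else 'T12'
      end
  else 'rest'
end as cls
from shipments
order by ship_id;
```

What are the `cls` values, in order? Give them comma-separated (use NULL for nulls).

ship_id=3: carrier='Evri' → inner[weight_kg >= 728] → T9
ship_id=4: carrier='FedEx' → inner[days < 17] → T10
ship_id=5: carrier='FedEx' → inner[ELSE] → T14
ship_id=6: carrier='DHL' → outer ELSE → rest
ship_id=7: carrier='Evri' → inner[weight_kg >= 162] → T4
ship_id=8: carrier='Evri' → inner[weight_kg >= 162] → T4
ship_id=9: carrier='DHL' → outer ELSE → rest
ship_id=10: carrier='Evri' → inner[weight_kg >= 162] → T4
ship_id=11: carrier='Evri' → inner[weight_kg >= 162] → T4

T9, T10, T14, rest, T4, T4, rest, T4, T4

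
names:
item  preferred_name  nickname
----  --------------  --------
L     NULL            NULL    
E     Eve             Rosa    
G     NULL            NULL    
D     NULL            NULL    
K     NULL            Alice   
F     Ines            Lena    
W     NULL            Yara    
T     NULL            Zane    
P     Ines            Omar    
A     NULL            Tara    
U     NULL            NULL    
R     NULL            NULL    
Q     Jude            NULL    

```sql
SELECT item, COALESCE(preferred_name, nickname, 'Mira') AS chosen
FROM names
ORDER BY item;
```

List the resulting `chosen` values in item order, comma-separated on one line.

Tara, Mira, Eve, Ines, Mira, Alice, Mira, Ines, Jude, Mira, Zane, Mira, Yara

item=A: preferred_name=NULL, nickname=Tara → Tara
item=D: preferred_name=NULL, nickname=NULL, → literal Mira → Mira
item=E: preferred_name=Eve → Eve
item=F: preferred_name=Ines → Ines
item=G: preferred_name=NULL, nickname=NULL, → literal Mira → Mira
item=K: preferred_name=NULL, nickname=Alice → Alice
item=L: preferred_name=NULL, nickname=NULL, → literal Mira → Mira
item=P: preferred_name=Ines → Ines
item=Q: preferred_name=Jude → Jude
item=R: preferred_name=NULL, nickname=NULL, → literal Mira → Mira
item=T: preferred_name=NULL, nickname=Zane → Zane
item=U: preferred_name=NULL, nickname=NULL, → literal Mira → Mira
item=W: preferred_name=NULL, nickname=Yara → Yara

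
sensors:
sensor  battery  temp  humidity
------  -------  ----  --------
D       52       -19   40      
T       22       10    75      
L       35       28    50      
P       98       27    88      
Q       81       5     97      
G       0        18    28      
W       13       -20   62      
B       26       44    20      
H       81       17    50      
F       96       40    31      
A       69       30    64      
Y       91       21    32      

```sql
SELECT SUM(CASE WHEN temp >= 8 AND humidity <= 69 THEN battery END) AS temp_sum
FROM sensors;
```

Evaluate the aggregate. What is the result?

sensor=D: ✗
sensor=T: ✗
sensor=L: ✓ → 35
sensor=P: ✗
sensor=Q: ✗
sensor=G: ✓ → 0
sensor=W: ✗
sensor=B: ✓ → 26
sensor=H: ✓ → 81
sensor=F: ✓ → 96
sensor=A: ✓ → 69
sensor=Y: ✓ → 91
temp_sum = 35 + 26 + 81 + 96 + 69 + 91 = 398

398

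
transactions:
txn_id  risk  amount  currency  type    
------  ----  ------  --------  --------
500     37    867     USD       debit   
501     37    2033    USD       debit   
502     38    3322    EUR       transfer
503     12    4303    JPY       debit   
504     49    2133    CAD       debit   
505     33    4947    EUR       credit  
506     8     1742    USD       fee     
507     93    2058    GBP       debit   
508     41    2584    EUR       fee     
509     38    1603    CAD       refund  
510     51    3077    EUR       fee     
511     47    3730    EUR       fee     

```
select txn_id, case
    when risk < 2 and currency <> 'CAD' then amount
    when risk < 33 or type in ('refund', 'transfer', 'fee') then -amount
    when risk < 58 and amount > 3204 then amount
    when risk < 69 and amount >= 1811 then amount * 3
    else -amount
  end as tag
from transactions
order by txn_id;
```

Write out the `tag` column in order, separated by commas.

-867, 6099, -3322, -4303, 6399, 4947, -1742, -2058, -2584, -1603, -3077, -3730

txn_id=500: ELSE → -867
txn_id=501: risk < 69 and amount >= 1811 → 6099
txn_id=502: risk < 33 or type in ('refund', 'transfer', 'fee') → -3322
txn_id=503: risk < 33 or type in ('refund', 'transfer', 'fee') → -4303
txn_id=504: risk < 69 and amount >= 1811 → 6399
txn_id=505: risk < 58 and amount > 3204 → 4947
txn_id=506: risk < 33 or type in ('refund', 'transfer', 'fee') → -1742
txn_id=507: ELSE → -2058
txn_id=508: risk < 33 or type in ('refund', 'transfer', 'fee') → -2584
txn_id=509: risk < 33 or type in ('refund', 'transfer', 'fee') → -1603
txn_id=510: risk < 33 or type in ('refund', 'transfer', 'fee') → -3077
txn_id=511: risk < 33 or type in ('refund', 'transfer', 'fee') → -3730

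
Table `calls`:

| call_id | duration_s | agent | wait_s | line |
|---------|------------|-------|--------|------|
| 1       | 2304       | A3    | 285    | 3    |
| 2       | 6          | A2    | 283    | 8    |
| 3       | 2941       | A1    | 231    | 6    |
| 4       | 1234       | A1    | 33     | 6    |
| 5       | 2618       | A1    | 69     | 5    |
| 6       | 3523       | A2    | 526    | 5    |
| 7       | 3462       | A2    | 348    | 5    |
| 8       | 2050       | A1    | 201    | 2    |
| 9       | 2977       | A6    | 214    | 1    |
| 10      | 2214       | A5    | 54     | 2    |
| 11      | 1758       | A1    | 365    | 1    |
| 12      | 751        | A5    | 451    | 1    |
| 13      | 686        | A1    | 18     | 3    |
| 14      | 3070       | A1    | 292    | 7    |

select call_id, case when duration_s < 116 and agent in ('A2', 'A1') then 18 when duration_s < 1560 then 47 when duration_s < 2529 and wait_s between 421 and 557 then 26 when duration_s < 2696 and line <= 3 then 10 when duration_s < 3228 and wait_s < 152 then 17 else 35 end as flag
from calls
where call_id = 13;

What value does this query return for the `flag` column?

call_id = 13: duration_s=686, agent=A1, wait_s=18, line=3.
duration_s < 116 and agent in ('A2', 'A1') → false
duration_s < 1560 → true → 47

47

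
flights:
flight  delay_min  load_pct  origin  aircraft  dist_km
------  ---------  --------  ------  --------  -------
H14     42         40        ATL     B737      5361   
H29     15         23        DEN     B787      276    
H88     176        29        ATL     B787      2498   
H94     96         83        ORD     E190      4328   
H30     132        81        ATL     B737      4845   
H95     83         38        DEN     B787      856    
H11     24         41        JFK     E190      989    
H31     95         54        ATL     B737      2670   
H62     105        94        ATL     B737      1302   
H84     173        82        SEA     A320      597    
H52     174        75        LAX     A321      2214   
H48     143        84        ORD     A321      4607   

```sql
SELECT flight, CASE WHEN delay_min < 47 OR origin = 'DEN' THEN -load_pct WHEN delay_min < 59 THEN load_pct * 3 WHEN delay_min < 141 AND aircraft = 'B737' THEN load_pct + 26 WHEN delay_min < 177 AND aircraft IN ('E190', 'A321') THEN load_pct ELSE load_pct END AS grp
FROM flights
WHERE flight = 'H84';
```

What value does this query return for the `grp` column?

flight = H84: delay_min=173, load_pct=82, origin=SEA, aircraft=A320, dist_km=597.
delay_min < 47 OR origin = 'DEN' → false
delay_min < 59 → false
delay_min < 141 AND aircraft = 'B737' → false
delay_min < 177 AND aircraft IN ('E190', 'A321') → false
No prior WHEN matched → ELSE → 82

82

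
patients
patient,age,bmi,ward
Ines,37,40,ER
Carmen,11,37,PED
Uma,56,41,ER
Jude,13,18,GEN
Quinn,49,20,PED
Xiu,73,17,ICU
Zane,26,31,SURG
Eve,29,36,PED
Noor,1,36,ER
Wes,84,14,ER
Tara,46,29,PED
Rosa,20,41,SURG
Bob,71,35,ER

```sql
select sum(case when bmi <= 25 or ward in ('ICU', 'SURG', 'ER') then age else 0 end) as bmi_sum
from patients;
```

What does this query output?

430

patient=Ines: ✓ → 37
patient=Carmen: ✗
patient=Uma: ✓ → 56
patient=Jude: ✓ → 13
patient=Quinn: ✓ → 49
patient=Xiu: ✓ → 73
patient=Zane: ✓ → 26
patient=Eve: ✗
patient=Noor: ✓ → 1
patient=Wes: ✓ → 84
patient=Tara: ✗
patient=Rosa: ✓ → 20
patient=Bob: ✓ → 71
bmi_sum = 37 + 56 + 13 + 49 + 73 + 26 + 1 + 84 + 20 + 71 = 430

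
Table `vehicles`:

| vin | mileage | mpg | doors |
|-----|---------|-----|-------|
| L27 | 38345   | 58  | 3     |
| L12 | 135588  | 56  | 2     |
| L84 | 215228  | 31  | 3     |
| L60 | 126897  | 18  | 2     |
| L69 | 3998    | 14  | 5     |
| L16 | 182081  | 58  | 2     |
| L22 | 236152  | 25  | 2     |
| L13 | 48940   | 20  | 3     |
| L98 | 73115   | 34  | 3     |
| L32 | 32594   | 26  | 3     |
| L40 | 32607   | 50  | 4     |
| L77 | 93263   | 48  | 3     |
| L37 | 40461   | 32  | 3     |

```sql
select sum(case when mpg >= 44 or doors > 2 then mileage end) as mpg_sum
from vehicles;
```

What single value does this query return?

vin=L27: ✓ → 38345
vin=L12: ✓ → 135588
vin=L84: ✓ → 215228
vin=L60: ✗
vin=L69: ✓ → 3998
vin=L16: ✓ → 182081
vin=L22: ✗
vin=L13: ✓ → 48940
vin=L98: ✓ → 73115
vin=L32: ✓ → 32594
vin=L40: ✓ → 32607
vin=L77: ✓ → 93263
vin=L37: ✓ → 40461
mpg_sum = 38345 + 135588 + 215228 + 3998 + 182081 + 48940 + 73115 + 32594 + 32607 + 93263 + 40461 = 896220

896220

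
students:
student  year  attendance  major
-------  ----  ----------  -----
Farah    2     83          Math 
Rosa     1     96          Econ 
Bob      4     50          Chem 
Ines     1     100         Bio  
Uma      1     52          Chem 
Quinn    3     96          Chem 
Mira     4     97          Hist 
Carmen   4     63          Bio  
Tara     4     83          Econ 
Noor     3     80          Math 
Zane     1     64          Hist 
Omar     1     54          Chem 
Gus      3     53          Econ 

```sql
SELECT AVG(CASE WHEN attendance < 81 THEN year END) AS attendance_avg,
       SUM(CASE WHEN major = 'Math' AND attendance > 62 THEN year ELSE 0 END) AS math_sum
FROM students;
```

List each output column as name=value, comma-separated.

[attendance_avg: attendance < 81]
student=Farah: ✗
student=Rosa: ✗
student=Bob: ✓ → 4
student=Ines: ✗
student=Uma: ✓ → 1
student=Quinn: ✗
student=Mira: ✗
student=Carmen: ✓ → 4
student=Tara: ✗
student=Noor: ✓ → 3
student=Zane: ✓ → 1
student=Omar: ✓ → 1
student=Gus: ✓ → 3
attendance_avg = (4 + 1 + 4 + 3 + 1 + 1 + 3) / 7 = 2.4285714286
—
[math_sum: major = 'Math' AND attendance > 62]
student=Farah: ✓ → 2
student=Rosa: ✗
student=Bob: ✗
student=Ines: ✗
student=Uma: ✗
student=Quinn: ✗
student=Mira: ✗
student=Carmen: ✗
student=Tara: ✗
student=Noor: ✓ → 3
student=Zane: ✗
student=Omar: ✗
student=Gus: ✗
math_sum = 2 + 3 = 5

attendance_avg=2.4285714286, math_sum=5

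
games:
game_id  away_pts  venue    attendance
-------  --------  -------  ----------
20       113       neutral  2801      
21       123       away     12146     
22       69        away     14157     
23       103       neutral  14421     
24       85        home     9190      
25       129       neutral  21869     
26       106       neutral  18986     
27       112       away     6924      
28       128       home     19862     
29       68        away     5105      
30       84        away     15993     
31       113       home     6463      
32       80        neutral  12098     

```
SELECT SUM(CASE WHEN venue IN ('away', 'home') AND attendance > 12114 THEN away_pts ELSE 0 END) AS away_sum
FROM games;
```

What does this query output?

404

game_id=20: ✗
game_id=21: ✓ → 123
game_id=22: ✓ → 69
game_id=23: ✗
game_id=24: ✗
game_id=25: ✗
game_id=26: ✗
game_id=27: ✗
game_id=28: ✓ → 128
game_id=29: ✗
game_id=30: ✓ → 84
game_id=31: ✗
game_id=32: ✗
away_sum = 123 + 69 + 128 + 84 = 404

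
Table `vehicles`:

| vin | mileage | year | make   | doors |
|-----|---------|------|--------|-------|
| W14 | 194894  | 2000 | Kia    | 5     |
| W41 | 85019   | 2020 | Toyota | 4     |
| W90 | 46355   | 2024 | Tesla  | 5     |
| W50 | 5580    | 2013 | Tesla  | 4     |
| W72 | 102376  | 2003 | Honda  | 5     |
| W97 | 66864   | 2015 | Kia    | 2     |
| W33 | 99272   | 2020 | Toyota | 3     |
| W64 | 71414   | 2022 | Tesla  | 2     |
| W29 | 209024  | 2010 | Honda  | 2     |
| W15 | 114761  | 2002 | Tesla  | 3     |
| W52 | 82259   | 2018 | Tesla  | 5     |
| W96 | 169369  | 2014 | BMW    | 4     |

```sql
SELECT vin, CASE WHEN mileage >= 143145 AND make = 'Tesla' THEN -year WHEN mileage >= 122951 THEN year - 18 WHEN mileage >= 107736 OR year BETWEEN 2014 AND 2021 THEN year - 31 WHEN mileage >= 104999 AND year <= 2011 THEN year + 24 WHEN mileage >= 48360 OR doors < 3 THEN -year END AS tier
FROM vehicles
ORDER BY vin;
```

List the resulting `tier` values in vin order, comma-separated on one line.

1982, 1971, 1992, 1989, 1989, NULL, 1987, -2022, -2003, NULL, 1996, 1984

vin=W14: mileage >= 122951 → 1982
vin=W15: mileage >= 107736 OR year BETWEEN 2014 AND 2021 → 1971
vin=W29: mileage >= 122951 → 1992
vin=W33: mileage >= 107736 OR year BETWEEN 2014 AND 2021 → 1989
vin=W41: mileage >= 107736 OR year BETWEEN 2014 AND 2021 → 1989
vin=W50: (no match → NULL) → NULL
vin=W52: mileage >= 107736 OR year BETWEEN 2014 AND 2021 → 1987
vin=W64: mileage >= 48360 OR doors < 3 → -2022
vin=W72: mileage >= 48360 OR doors < 3 → -2003
vin=W90: (no match → NULL) → NULL
vin=W96: mileage >= 122951 → 1996
vin=W97: mileage >= 107736 OR year BETWEEN 2014 AND 2021 → 1984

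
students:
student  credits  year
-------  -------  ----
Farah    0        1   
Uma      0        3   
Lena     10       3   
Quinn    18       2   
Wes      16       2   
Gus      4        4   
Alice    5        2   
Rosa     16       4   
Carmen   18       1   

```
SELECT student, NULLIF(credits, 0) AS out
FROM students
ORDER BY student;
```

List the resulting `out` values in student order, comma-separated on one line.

student=Alice: credits=5 vs 0: differ → 5
student=Carmen: credits=18 vs 0: differ → 18
student=Farah: credits=0 vs 0: equal → NULL
student=Gus: credits=4 vs 0: differ → 4
student=Lena: credits=10 vs 0: differ → 10
student=Quinn: credits=18 vs 0: differ → 18
student=Rosa: credits=16 vs 0: differ → 16
student=Uma: credits=0 vs 0: equal → NULL
student=Wes: credits=16 vs 0: differ → 16

5, 18, NULL, 4, 10, 18, 16, NULL, 16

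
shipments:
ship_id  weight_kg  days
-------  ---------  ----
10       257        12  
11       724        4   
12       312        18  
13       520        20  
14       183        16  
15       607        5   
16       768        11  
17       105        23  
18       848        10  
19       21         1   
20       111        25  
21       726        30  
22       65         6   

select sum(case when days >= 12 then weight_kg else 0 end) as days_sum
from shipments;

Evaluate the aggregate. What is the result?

2214

ship_id=10: ✓ → 257
ship_id=11: ✗
ship_id=12: ✓ → 312
ship_id=13: ✓ → 520
ship_id=14: ✓ → 183
ship_id=15: ✗
ship_id=16: ✗
ship_id=17: ✓ → 105
ship_id=18: ✗
ship_id=19: ✗
ship_id=20: ✓ → 111
ship_id=21: ✓ → 726
ship_id=22: ✗
days_sum = 257 + 312 + 520 + 183 + 105 + 111 + 726 = 2214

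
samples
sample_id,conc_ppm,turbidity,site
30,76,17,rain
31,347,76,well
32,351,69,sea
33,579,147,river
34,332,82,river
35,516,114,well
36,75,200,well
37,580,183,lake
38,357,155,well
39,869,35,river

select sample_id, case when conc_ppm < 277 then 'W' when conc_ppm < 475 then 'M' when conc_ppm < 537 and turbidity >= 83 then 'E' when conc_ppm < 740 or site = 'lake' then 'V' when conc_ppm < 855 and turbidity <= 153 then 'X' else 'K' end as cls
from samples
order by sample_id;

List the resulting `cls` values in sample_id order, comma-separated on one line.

sample_id=30: conc_ppm < 277 → W
sample_id=31: conc_ppm < 475 → M
sample_id=32: conc_ppm < 475 → M
sample_id=33: conc_ppm < 740 or site = 'lake' → V
sample_id=34: conc_ppm < 475 → M
sample_id=35: conc_ppm < 537 and turbidity >= 83 → E
sample_id=36: conc_ppm < 277 → W
sample_id=37: conc_ppm < 740 or site = 'lake' → V
sample_id=38: conc_ppm < 475 → M
sample_id=39: ELSE → K

W, M, M, V, M, E, W, V, M, K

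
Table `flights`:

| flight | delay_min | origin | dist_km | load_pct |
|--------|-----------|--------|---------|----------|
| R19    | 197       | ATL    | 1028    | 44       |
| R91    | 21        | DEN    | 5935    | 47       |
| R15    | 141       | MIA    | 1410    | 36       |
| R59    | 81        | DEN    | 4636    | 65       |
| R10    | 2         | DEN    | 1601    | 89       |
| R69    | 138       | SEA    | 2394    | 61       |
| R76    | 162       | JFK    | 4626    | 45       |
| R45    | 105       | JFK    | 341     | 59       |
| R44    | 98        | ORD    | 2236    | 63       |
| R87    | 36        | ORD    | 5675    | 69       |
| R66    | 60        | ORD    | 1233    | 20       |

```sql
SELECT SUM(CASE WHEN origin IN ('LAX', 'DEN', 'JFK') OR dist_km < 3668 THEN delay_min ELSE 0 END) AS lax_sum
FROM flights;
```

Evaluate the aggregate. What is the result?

1005

flight=R19: ✓ → 197
flight=R91: ✓ → 21
flight=R15: ✓ → 141
flight=R59: ✓ → 81
flight=R10: ✓ → 2
flight=R69: ✓ → 138
flight=R76: ✓ → 162
flight=R45: ✓ → 105
flight=R44: ✓ → 98
flight=R87: ✗
flight=R66: ✓ → 60
lax_sum = 197 + 21 + 141 + 81 + 2 + 138 + 162 + 105 + 98 + 60 = 1005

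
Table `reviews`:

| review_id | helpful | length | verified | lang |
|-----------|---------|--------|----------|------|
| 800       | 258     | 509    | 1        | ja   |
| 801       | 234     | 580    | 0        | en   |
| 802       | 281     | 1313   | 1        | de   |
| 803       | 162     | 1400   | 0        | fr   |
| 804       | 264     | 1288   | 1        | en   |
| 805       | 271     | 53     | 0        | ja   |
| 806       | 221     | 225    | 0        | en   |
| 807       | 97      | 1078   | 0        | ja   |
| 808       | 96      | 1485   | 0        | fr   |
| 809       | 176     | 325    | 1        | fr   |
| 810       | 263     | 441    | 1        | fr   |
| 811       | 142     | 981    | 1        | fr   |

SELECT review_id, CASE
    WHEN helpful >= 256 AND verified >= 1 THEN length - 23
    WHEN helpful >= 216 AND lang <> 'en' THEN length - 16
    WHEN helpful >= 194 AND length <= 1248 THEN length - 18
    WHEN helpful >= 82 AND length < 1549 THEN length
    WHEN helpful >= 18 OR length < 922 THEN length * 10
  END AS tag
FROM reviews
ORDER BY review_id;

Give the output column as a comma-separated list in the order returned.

review_id=800: helpful >= 256 AND verified >= 1 → 486
review_id=801: helpful >= 194 AND length <= 1248 → 562
review_id=802: helpful >= 256 AND verified >= 1 → 1290
review_id=803: helpful >= 82 AND length < 1549 → 1400
review_id=804: helpful >= 256 AND verified >= 1 → 1265
review_id=805: helpful >= 216 AND lang <> 'en' → 37
review_id=806: helpful >= 194 AND length <= 1248 → 207
review_id=807: helpful >= 82 AND length < 1549 → 1078
review_id=808: helpful >= 82 AND length < 1549 → 1485
review_id=809: helpful >= 82 AND length < 1549 → 325
review_id=810: helpful >= 256 AND verified >= 1 → 418
review_id=811: helpful >= 82 AND length < 1549 → 981

486, 562, 1290, 1400, 1265, 37, 207, 1078, 1485, 325, 418, 981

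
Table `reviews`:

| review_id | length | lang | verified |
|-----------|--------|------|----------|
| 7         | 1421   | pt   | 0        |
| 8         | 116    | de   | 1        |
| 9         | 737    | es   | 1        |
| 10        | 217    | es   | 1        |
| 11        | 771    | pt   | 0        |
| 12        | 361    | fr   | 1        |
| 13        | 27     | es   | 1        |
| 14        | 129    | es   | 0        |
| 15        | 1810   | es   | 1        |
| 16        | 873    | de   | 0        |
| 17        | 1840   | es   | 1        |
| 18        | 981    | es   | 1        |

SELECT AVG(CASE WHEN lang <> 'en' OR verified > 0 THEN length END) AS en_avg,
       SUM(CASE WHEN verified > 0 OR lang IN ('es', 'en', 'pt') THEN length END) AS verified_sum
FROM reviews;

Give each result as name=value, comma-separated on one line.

[en_avg: lang <> 'en' OR verified > 0]
review_id=7: ✓ → 1421
review_id=8: ✓ → 116
review_id=9: ✓ → 737
review_id=10: ✓ → 217
review_id=11: ✓ → 771
review_id=12: ✓ → 361
review_id=13: ✓ → 27
review_id=14: ✓ → 129
review_id=15: ✓ → 1810
review_id=16: ✓ → 873
review_id=17: ✓ → 1840
review_id=18: ✓ → 981
en_avg = (1421 + 116 + 737 + 217 + 771 + 361 + 27 + 129 + 1810 + 873 + 1840 + 981) / 12 = 773.5833333333
—
[verified_sum: verified > 0 OR lang IN ('es', 'en', 'pt')]
review_id=7: ✓ → 1421
review_id=8: ✓ → 116
review_id=9: ✓ → 737
review_id=10: ✓ → 217
review_id=11: ✓ → 771
review_id=12: ✓ → 361
review_id=13: ✓ → 27
review_id=14: ✓ → 129
review_id=15: ✓ → 1810
review_id=16: ✗
review_id=17: ✓ → 1840
review_id=18: ✓ → 981
verified_sum = 1421 + 116 + 737 + 217 + 771 + 361 + 27 + 129 + 1810 + 1840 + 981 = 8410

en_avg=773.5833333333, verified_sum=8410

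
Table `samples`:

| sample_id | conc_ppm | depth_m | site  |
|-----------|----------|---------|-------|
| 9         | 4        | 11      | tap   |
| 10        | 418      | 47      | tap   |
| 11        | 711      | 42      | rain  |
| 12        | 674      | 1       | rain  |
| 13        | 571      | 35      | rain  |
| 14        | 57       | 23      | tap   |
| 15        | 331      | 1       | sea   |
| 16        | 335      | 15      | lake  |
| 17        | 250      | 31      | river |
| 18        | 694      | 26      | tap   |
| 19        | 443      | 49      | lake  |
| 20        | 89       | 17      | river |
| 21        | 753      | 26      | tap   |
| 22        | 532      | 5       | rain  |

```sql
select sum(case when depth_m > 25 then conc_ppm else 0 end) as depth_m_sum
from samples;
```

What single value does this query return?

sample_id=9: ✗
sample_id=10: ✓ → 418
sample_id=11: ✓ → 711
sample_id=12: ✗
sample_id=13: ✓ → 571
sample_id=14: ✗
sample_id=15: ✗
sample_id=16: ✗
sample_id=17: ✓ → 250
sample_id=18: ✓ → 694
sample_id=19: ✓ → 443
sample_id=20: ✗
sample_id=21: ✓ → 753
sample_id=22: ✗
depth_m_sum = 418 + 711 + 571 + 250 + 694 + 443 + 753 = 3840

3840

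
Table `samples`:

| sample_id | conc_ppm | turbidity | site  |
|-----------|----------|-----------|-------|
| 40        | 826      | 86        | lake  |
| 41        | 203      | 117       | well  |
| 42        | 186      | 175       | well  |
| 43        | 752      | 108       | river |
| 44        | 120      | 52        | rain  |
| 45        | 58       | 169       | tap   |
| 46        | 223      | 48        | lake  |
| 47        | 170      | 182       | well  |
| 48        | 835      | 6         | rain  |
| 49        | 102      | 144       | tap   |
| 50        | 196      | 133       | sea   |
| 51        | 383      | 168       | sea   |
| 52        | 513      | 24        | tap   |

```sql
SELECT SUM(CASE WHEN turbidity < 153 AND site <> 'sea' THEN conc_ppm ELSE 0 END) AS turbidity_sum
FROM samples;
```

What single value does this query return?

3574

sample_id=40: ✓ → 826
sample_id=41: ✓ → 203
sample_id=42: ✗
sample_id=43: ✓ → 752
sample_id=44: ✓ → 120
sample_id=45: ✗
sample_id=46: ✓ → 223
sample_id=47: ✗
sample_id=48: ✓ → 835
sample_id=49: ✓ → 102
sample_id=50: ✗
sample_id=51: ✗
sample_id=52: ✓ → 513
turbidity_sum = 826 + 203 + 752 + 120 + 223 + 835 + 102 + 513 = 3574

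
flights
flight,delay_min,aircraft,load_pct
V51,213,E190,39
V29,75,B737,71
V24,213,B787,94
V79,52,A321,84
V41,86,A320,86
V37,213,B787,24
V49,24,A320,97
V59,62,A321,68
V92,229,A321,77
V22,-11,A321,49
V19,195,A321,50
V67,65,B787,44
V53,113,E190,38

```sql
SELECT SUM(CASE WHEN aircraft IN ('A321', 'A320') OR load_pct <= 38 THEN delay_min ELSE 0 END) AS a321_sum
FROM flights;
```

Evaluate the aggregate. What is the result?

963

flight=V51: ✗
flight=V29: ✗
flight=V24: ✗
flight=V79: ✓ → 52
flight=V41: ✓ → 86
flight=V37: ✓ → 213
flight=V49: ✓ → 24
flight=V59: ✓ → 62
flight=V92: ✓ → 229
flight=V22: ✓ → -11
flight=V19: ✓ → 195
flight=V67: ✗
flight=V53: ✓ → 113
a321_sum = 52 + 86 + 213 + 24 + 62 + 229 + -11 + 195 + 113 = 963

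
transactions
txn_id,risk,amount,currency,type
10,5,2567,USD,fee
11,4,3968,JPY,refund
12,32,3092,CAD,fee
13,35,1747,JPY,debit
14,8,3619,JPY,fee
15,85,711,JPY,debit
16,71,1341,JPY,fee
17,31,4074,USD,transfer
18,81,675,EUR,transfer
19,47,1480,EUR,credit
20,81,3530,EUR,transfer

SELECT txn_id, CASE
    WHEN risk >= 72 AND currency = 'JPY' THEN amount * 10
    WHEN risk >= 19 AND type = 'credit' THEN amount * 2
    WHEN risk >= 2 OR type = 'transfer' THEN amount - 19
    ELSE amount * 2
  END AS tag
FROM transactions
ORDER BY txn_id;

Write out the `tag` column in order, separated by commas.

txn_id=10: risk >= 2 OR type = 'transfer' → 2548
txn_id=11: risk >= 2 OR type = 'transfer' → 3949
txn_id=12: risk >= 2 OR type = 'transfer' → 3073
txn_id=13: risk >= 2 OR type = 'transfer' → 1728
txn_id=14: risk >= 2 OR type = 'transfer' → 3600
txn_id=15: risk >= 72 AND currency = 'JPY' → 7110
txn_id=16: risk >= 2 OR type = 'transfer' → 1322
txn_id=17: risk >= 2 OR type = 'transfer' → 4055
txn_id=18: risk >= 2 OR type = 'transfer' → 656
txn_id=19: risk >= 19 AND type = 'credit' → 2960
txn_id=20: risk >= 2 OR type = 'transfer' → 3511

2548, 3949, 3073, 1728, 3600, 7110, 1322, 4055, 656, 2960, 3511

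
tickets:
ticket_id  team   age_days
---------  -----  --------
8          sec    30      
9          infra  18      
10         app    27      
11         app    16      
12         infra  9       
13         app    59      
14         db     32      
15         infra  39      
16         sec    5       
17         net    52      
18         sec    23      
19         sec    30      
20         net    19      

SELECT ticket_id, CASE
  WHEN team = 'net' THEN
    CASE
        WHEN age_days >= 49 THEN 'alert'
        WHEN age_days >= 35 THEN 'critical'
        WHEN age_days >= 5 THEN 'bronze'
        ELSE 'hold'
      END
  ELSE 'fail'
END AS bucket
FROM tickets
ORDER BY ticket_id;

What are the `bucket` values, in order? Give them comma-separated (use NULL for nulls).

ticket_id=8: team='sec' → outer ELSE → fail
ticket_id=9: team='infra' → outer ELSE → fail
ticket_id=10: team='app' → outer ELSE → fail
ticket_id=11: team='app' → outer ELSE → fail
ticket_id=12: team='infra' → outer ELSE → fail
ticket_id=13: team='app' → outer ELSE → fail
ticket_id=14: team='db' → outer ELSE → fail
ticket_id=15: team='infra' → outer ELSE → fail
ticket_id=16: team='sec' → outer ELSE → fail
ticket_id=17: team='net' → inner[age_days >= 49] → alert
ticket_id=18: team='sec' → outer ELSE → fail
ticket_id=19: team='sec' → outer ELSE → fail
ticket_id=20: team='net' → inner[age_days >= 5] → bronze

fail, fail, fail, fail, fail, fail, fail, fail, fail, alert, fail, fail, bronze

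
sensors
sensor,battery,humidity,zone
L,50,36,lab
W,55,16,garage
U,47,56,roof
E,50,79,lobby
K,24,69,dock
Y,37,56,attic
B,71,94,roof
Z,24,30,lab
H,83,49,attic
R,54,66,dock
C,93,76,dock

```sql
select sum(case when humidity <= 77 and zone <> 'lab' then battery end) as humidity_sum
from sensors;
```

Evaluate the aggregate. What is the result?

sensor=L: ✗
sensor=W: ✓ → 55
sensor=U: ✓ → 47
sensor=E: ✗
sensor=K: ✓ → 24
sensor=Y: ✓ → 37
sensor=B: ✗
sensor=Z: ✗
sensor=H: ✓ → 83
sensor=R: ✓ → 54
sensor=C: ✓ → 93
humidity_sum = 55 + 47 + 24 + 37 + 83 + 54 + 93 = 393

393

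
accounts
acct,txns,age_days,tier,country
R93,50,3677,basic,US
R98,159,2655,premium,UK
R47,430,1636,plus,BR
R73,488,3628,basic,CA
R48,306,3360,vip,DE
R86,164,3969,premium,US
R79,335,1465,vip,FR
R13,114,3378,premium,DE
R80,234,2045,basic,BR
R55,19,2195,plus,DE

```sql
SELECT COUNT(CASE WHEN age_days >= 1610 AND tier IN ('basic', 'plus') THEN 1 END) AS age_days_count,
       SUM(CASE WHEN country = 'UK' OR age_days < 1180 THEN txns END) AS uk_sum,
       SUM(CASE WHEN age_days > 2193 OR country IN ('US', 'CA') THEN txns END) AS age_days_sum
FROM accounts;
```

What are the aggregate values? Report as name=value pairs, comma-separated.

[age_days_count: age_days >= 1610 AND tier IN ('basic', 'plus')]
acct=R93: ✓ → 1
acct=R98: ✗
acct=R47: ✓ → 1
acct=R73: ✓ → 1
acct=R48: ✗
acct=R86: ✗
acct=R79: ✗
acct=R13: ✗
acct=R80: ✓ → 1
acct=R55: ✓ → 1
age_days_count = COUNT(1, 1, 1, 1, 1) = 5
—
[uk_sum: country = 'UK' OR age_days < 1180]
acct=R93: ✗
acct=R98: ✓ → 159
acct=R47: ✗
acct=R73: ✗
acct=R48: ✗
acct=R86: ✗
acct=R79: ✗
acct=R13: ✗
acct=R80: ✗
acct=R55: ✗
uk_sum = 159
—
[age_days_sum: age_days > 2193 OR country IN ('US', 'CA')]
acct=R93: ✓ → 50
acct=R98: ✓ → 159
acct=R47: ✗
acct=R73: ✓ → 488
acct=R48: ✓ → 306
acct=R86: ✓ → 164
acct=R79: ✗
acct=R13: ✓ → 114
acct=R80: ✗
acct=R55: ✓ → 19
age_days_sum = 50 + 159 + 488 + 306 + 164 + 114 + 19 = 1300

age_days_count=5, uk_sum=159, age_days_sum=1300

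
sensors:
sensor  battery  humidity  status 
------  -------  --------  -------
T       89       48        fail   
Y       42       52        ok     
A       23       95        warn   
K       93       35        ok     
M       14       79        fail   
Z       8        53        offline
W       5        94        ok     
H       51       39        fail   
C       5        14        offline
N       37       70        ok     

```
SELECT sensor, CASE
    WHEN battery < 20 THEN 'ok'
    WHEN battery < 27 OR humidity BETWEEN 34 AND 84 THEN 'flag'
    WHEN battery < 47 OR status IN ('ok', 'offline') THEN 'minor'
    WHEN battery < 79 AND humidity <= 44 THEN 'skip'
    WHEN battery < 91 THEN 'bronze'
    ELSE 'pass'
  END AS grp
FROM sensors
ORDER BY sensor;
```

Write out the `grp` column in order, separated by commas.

flag, ok, flag, flag, ok, flag, flag, ok, flag, ok

sensor=A: battery < 27 OR humidity BETWEEN 34 AND 84 → flag
sensor=C: battery < 20 → ok
sensor=H: battery < 27 OR humidity BETWEEN 34 AND 84 → flag
sensor=K: battery < 27 OR humidity BETWEEN 34 AND 84 → flag
sensor=M: battery < 20 → ok
sensor=N: battery < 27 OR humidity BETWEEN 34 AND 84 → flag
sensor=T: battery < 27 OR humidity BETWEEN 34 AND 84 → flag
sensor=W: battery < 20 → ok
sensor=Y: battery < 27 OR humidity BETWEEN 34 AND 84 → flag
sensor=Z: battery < 20 → ok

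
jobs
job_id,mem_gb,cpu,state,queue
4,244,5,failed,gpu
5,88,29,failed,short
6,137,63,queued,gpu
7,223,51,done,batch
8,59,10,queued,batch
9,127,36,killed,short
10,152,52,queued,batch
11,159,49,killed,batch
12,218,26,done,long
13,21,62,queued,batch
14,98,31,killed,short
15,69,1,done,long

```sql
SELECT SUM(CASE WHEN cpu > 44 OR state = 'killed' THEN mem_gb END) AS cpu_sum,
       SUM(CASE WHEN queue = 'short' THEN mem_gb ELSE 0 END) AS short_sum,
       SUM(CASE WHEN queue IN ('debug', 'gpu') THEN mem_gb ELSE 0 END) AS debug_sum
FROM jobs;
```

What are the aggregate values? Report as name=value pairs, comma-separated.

cpu_sum=917, short_sum=313, debug_sum=381

[cpu_sum: cpu > 44 OR state = 'killed']
job_id=4: ✗
job_id=5: ✗
job_id=6: ✓ → 137
job_id=7: ✓ → 223
job_id=8: ✗
job_id=9: ✓ → 127
job_id=10: ✓ → 152
job_id=11: ✓ → 159
job_id=12: ✗
job_id=13: ✓ → 21
job_id=14: ✓ → 98
job_id=15: ✗
cpu_sum = 137 + 223 + 127 + 152 + 159 + 21 + 98 = 917
—
[short_sum: queue = 'short']
job_id=4: ✗
job_id=5: ✓ → 88
job_id=6: ✗
job_id=7: ✗
job_id=8: ✗
job_id=9: ✓ → 127
job_id=10: ✗
job_id=11: ✗
job_id=12: ✗
job_id=13: ✗
job_id=14: ✓ → 98
job_id=15: ✗
short_sum = 88 + 127 + 98 = 313
—
[debug_sum: queue IN ('debug', 'gpu')]
job_id=4: ✓ → 244
job_id=5: ✗
job_id=6: ✓ → 137
job_id=7: ✗
job_id=8: ✗
job_id=9: ✗
job_id=10: ✗
job_id=11: ✗
job_id=12: ✗
job_id=13: ✗
job_id=14: ✗
job_id=15: ✗
debug_sum = 244 + 137 = 381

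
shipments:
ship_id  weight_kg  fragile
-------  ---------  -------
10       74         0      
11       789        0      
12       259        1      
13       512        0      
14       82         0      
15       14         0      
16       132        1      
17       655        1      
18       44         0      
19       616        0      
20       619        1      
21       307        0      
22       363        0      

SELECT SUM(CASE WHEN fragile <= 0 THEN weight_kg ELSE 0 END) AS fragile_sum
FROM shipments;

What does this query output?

2801

ship_id=10: ✓ → 74
ship_id=11: ✓ → 789
ship_id=12: ✗
ship_id=13: ✓ → 512
ship_id=14: ✓ → 82
ship_id=15: ✓ → 14
ship_id=16: ✗
ship_id=17: ✗
ship_id=18: ✓ → 44
ship_id=19: ✓ → 616
ship_id=20: ✗
ship_id=21: ✓ → 307
ship_id=22: ✓ → 363
fragile_sum = 74 + 789 + 512 + 82 + 14 + 44 + 616 + 307 + 363 = 2801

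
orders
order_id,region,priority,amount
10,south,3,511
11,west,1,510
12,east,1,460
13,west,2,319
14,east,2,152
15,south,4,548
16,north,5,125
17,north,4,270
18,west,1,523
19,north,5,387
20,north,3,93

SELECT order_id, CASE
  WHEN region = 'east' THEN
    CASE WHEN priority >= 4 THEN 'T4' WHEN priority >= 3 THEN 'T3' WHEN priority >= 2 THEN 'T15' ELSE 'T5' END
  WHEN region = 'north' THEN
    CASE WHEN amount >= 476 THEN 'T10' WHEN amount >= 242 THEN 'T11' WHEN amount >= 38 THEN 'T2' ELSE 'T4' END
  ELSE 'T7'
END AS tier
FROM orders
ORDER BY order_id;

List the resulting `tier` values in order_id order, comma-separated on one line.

order_id=10: region='south' → outer ELSE → T7
order_id=11: region='west' → outer ELSE → T7
order_id=12: region='east' → inner[ELSE] → T5
order_id=13: region='west' → outer ELSE → T7
order_id=14: region='east' → inner[priority >= 2] → T15
order_id=15: region='south' → outer ELSE → T7
order_id=16: region='north' → inner[amount >= 38] → T2
order_id=17: region='north' → inner[amount >= 242] → T11
order_id=18: region='west' → outer ELSE → T7
order_id=19: region='north' → inner[amount >= 242] → T11
order_id=20: region='north' → inner[amount >= 38] → T2

T7, T7, T5, T7, T15, T7, T2, T11, T7, T11, T2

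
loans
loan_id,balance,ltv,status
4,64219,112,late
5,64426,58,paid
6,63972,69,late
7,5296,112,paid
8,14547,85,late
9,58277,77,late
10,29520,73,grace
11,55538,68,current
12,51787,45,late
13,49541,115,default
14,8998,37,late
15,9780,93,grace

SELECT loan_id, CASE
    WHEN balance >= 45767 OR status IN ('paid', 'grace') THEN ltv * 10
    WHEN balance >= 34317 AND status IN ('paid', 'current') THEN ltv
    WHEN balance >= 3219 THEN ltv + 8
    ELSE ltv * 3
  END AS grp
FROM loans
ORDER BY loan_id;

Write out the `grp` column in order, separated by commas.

loan_id=4: balance >= 45767 OR status IN ('paid', 'grace') → 1120
loan_id=5: balance >= 45767 OR status IN ('paid', 'grace') → 580
loan_id=6: balance >= 45767 OR status IN ('paid', 'grace') → 690
loan_id=7: balance >= 45767 OR status IN ('paid', 'grace') → 1120
loan_id=8: balance >= 3219 → 93
loan_id=9: balance >= 45767 OR status IN ('paid', 'grace') → 770
loan_id=10: balance >= 45767 OR status IN ('paid', 'grace') → 730
loan_id=11: balance >= 45767 OR status IN ('paid', 'grace') → 680
loan_id=12: balance >= 45767 OR status IN ('paid', 'grace') → 450
loan_id=13: balance >= 45767 OR status IN ('paid', 'grace') → 1150
loan_id=14: balance >= 3219 → 45
loan_id=15: balance >= 45767 OR status IN ('paid', 'grace') → 930

1120, 580, 690, 1120, 93, 770, 730, 680, 450, 1150, 45, 930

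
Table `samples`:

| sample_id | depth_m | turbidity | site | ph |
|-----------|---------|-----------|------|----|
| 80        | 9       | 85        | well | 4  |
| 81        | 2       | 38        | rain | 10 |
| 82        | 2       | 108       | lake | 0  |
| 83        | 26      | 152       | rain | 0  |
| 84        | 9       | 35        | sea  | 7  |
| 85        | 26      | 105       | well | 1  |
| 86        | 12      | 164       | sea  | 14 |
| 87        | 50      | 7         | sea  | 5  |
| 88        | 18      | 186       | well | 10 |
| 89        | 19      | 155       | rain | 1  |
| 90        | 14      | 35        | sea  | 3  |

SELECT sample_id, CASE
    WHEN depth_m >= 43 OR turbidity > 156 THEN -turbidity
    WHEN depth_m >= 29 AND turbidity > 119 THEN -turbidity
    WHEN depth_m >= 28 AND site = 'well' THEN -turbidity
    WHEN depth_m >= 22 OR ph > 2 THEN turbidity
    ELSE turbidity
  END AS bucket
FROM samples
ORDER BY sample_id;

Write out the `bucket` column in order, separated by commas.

85, 38, 108, 152, 35, 105, -164, -7, -186, 155, 35

sample_id=80: depth_m >= 22 OR ph > 2 → 85
sample_id=81: depth_m >= 22 OR ph > 2 → 38
sample_id=82: ELSE → 108
sample_id=83: depth_m >= 22 OR ph > 2 → 152
sample_id=84: depth_m >= 22 OR ph > 2 → 35
sample_id=85: depth_m >= 22 OR ph > 2 → 105
sample_id=86: depth_m >= 43 OR turbidity > 156 → -164
sample_id=87: depth_m >= 43 OR turbidity > 156 → -7
sample_id=88: depth_m >= 43 OR turbidity > 156 → -186
sample_id=89: ELSE → 155
sample_id=90: depth_m >= 22 OR ph > 2 → 35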